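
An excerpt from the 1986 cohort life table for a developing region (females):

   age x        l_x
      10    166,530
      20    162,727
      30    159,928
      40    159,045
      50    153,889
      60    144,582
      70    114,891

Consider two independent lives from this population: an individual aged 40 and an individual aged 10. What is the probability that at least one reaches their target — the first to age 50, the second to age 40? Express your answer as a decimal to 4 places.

p₁ = l_50/l_40 = 153,889/159,045 = 0.967582; p₂ = l_40/l_10 = 159,045/166,530 = 0.955053.
P(at least one) = 1 − (1−p₁)(1−p₂) = 1 − 0.032418 × 0.044947 = 0.998543.

0.9985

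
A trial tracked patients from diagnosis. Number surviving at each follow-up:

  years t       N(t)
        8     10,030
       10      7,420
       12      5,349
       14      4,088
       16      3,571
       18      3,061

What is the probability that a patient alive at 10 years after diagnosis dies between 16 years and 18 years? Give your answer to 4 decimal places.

This is the probability of reaching 16 but not 18, conditional on being alive at 10: (N(16) − N(18)) / N(10).
= (3,571 − 3,061) / 7,420 = 510 / 7,420 = 0.068733.

0.0687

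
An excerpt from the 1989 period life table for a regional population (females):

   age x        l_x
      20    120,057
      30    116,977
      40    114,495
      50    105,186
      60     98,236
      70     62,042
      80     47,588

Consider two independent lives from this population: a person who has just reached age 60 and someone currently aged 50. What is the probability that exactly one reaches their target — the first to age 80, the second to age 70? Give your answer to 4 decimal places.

0.5028

p₁ = l_80/l_60 = 47,588/98,236 = 0.484425; p₂ = l_70/l_50 = 62,042/105,186 = 0.589831.
P(exactly one) = p₁(1−p₂) + (1−p₁)p₂ = 0.198696 + 0.304102 = 0.502798.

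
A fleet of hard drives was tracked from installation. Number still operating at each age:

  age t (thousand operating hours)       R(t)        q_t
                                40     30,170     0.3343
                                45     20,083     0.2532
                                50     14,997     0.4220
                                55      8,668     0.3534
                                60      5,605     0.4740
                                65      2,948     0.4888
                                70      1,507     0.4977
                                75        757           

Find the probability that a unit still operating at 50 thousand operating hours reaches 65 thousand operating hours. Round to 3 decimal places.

0.197

The conditional survival probability is R(65)/R(50) = 2,948/14,997 = 0.196573.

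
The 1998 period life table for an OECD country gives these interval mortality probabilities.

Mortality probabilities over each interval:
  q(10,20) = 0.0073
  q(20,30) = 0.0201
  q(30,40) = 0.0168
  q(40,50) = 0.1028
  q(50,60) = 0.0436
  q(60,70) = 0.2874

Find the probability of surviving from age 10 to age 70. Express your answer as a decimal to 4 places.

Chaining the interval survival probabilities: (1 − 0.0073) × (1 − 0.0201) × (1 − 0.0168) × (1 − 0.1028) × (1 − 0.0436) × (1 − 0.2874).
= 0.9927 × 0.9799 × 0.9832 × 0.8972 × 0.9564 × 0.7126 = 0.584812.

0.5848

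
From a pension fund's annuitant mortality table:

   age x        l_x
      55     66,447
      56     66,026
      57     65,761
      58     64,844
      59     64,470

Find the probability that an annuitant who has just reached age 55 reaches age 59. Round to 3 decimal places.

0.970

We want 4p55 = l_59/l_55.
The conditional survival probability is l_59/l_55 = 64,470/66,447 = 0.970247.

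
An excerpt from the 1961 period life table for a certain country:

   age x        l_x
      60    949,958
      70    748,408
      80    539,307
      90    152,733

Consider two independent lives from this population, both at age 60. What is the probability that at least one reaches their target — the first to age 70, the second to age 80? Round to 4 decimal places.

0.9083

p₁ = l_70/l_60 = 748,408/949,958 = 0.787833; p₂ = l_80/l_60 = 539,307/949,958 = 0.567717.
P(at least one) = 1 − (1−p₁)(1−p₂) = 1 − 0.212167 × 0.432283 = 0.908284.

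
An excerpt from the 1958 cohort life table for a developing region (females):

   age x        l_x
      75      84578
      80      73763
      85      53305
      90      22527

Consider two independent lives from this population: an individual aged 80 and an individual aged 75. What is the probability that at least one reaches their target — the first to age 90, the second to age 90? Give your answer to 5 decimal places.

0.49040

p₁ = l_90/l_80 = 22527/73763 = 0.305397; p₂ = l_90/l_75 = 22527/84578 = 0.266346.
P(at least one) = 1 − (1−p₁)(1−p₂) = 1 − 0.694603 × 0.733654 = 0.490402.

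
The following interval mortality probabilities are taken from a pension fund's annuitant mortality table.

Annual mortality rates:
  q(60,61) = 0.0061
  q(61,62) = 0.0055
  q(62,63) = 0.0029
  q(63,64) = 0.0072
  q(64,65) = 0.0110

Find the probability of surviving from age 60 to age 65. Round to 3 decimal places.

0.968

P(survive 60→65) = (1 − 0.0061) × (1 − 0.0055) × (1 − 0.0029) × (1 − 0.0072) × (1 − 0.0110).
= 0.9939 × 0.9945 × 0.9971 × 0.9928 × 0.9890 = 0.967708.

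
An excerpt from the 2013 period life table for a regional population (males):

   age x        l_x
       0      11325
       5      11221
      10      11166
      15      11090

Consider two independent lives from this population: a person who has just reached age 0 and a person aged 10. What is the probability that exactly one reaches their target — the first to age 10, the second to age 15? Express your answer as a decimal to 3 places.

0.021

p₁ = l_10/l_0 = 11166/11325 = 0.985960; p₂ = l_15/l_10 = 11090/11166 = 0.993194.
P(exactly one) = p₁(1−p₂) + (1−p₁)p₂ = 0.006710 + 0.013944 = 0.020655.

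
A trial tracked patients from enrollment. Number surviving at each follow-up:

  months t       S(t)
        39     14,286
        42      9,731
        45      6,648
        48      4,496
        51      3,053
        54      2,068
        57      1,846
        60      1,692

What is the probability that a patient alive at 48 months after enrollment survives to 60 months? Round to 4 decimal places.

The conditional survival probability is S(60)/S(48) = 1,692/4,496 = 0.376335.

0.3763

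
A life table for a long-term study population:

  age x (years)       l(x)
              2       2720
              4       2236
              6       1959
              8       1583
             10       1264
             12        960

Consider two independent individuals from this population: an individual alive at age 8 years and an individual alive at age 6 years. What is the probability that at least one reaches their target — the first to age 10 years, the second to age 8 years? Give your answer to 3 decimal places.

p₁ = l(10)/l(8) = 1264/1583 = 0.798484; p₂ = l(8)/l(6) = 1583/1959 = 0.808065.
P(at least one) = 1 − (1−p₁)(1−p₂) = 1 − 0.201516 × 0.191935 = 0.961322.

0.961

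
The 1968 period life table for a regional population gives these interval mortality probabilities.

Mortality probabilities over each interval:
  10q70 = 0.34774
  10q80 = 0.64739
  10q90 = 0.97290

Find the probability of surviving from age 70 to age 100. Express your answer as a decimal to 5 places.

30p70 = (1 − 0.34774) × (1 − 0.64739) × (1 − 0.97290).
= 0.65226 × 0.35261 × 0.02710 = 0.006233.

0.00623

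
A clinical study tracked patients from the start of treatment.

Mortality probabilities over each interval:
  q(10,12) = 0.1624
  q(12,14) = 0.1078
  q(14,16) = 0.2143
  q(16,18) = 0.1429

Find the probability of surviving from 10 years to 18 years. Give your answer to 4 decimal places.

P(survive 10→18) = (1 − 0.1624) × (1 − 0.1078) × (1 − 0.2143) × (1 − 0.1429).
= 0.8376 × 0.8922 × 0.7857 × 0.8571 = 0.503254.

0.5033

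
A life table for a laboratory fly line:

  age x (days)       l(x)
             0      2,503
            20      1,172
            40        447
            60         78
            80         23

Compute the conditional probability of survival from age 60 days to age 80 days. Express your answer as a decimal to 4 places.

The conditional survival probability is l(80)/l(60) = 23/78 = 0.294872.

0.2949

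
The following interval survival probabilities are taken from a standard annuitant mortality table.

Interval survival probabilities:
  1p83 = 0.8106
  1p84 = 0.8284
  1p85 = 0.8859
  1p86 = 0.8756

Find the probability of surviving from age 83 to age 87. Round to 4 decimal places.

The overall survival probability is 0.8106 × 0.8284 × 0.8859 × 0.8756.
= 0.520879.

0.5209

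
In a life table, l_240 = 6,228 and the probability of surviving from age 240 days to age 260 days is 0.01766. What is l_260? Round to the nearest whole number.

l_260 = l_240 × p = 6,228 × 0.01766 = 110.

110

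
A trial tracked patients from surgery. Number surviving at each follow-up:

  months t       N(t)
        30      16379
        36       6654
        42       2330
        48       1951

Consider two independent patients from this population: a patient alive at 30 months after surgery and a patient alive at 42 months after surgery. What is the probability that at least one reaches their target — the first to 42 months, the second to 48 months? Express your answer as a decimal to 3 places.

p₁ = N(42)/N(30) = 2330/16379 = 0.142255; p₂ = N(48)/N(42) = 1951/2330 = 0.837339.
P(at least one) = 1 − (1−p₁)(1−p₂) = 1 − 0.857745 × 0.162661 = 0.860478.

0.860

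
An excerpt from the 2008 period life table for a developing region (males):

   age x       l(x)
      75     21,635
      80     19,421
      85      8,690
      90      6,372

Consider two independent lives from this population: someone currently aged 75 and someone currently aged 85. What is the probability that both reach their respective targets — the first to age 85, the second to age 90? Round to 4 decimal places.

0.2945

p₁ = l(85)/l(75) = 8,690/21,635 = 0.401664; p₂ = l(90)/l(85) = 6,372/8,690 = 0.733257.
P(both) = p₁ × p₂ = 0.401664 × 0.733257 = 0.294523.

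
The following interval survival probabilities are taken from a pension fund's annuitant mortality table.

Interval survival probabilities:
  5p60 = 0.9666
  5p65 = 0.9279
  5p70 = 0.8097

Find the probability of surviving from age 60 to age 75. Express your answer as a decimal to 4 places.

0.7262

15p60 = 0.9666 × 0.9279 × 0.8097.
= 0.726227.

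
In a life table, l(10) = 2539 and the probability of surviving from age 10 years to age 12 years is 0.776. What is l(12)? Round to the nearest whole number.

l(12) = l(10) × p = 2539 × 0.776 = 1970.

1970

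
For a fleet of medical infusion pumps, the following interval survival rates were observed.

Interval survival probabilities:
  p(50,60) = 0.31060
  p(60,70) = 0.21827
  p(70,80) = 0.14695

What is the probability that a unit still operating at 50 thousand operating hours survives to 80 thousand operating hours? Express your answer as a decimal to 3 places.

Chaining the interval survival probabilities: 0.31060 × 0.21827 × 0.14695.
= 0.009962.

0.010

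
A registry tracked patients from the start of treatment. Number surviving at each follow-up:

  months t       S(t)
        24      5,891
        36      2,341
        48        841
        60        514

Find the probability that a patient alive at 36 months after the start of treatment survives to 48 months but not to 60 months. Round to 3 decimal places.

0.140

This is the probability of reaching 48 but not 60, conditional on being alive at 36: (S(48) − S(60)) / S(36).
= (841 − 514) / 2,341 = 327 / 2,341 = 0.139684.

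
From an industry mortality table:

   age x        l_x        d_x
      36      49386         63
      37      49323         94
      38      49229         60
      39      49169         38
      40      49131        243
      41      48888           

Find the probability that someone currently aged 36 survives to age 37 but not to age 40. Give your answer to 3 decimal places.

We want 1|3q36 = (l_37 − l_40)/l_36.
This is the probability of reaching 37 but not 40, conditional on being alive at 36: (l_37 − l_40) / l_36.
= (49323 − 49131) / 49386 = 192 / 49386 = 0.003888.

0.004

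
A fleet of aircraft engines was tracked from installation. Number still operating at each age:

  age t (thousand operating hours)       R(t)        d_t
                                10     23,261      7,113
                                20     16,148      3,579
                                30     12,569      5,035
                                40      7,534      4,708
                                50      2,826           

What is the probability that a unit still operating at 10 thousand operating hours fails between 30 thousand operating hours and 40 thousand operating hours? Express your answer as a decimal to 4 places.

This is the probability of reaching 30 but not 40, conditional on being operational at 10: (R(30) − R(40)) / R(10).
= (12,569 − 7,534) / 23,261 = 5,035 / 23,261 = 0.216457.

0.2165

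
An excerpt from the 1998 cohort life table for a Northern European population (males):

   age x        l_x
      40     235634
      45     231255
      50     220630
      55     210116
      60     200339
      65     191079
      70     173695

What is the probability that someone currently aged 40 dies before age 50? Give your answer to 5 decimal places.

0.06368

P(die before 50 | alive at 40) = 1 − l_50/l_40 = 1 − 220630/235634 = (15004)/235634 = 0.063675.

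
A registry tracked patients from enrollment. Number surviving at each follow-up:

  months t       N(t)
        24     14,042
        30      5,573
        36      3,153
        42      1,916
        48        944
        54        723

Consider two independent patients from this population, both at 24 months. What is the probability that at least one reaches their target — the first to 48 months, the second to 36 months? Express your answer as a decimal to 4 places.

p₁ = N(48)/N(24) = 944/14,042 = 0.067227; p₂ = N(36)/N(24) = 3,153/14,042 = 0.224541.
P(at least one) = 1 − (1−p₁)(1−p₂) = 1 − 0.932773 × 0.775459 = 0.276673.

0.2767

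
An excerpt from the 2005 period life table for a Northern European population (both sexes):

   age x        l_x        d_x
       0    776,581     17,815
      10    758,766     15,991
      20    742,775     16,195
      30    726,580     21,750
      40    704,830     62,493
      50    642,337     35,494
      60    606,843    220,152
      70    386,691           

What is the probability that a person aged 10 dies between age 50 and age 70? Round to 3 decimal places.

We want 40|20q10 = (l_50 − l_70)/l_10.
This is the probability of reaching 50 but not 70, conditional on being alive at 10: (l_50 − l_70) / l_10.
= (642,337 − 386,691) / 758,766 = 255,646 / 758,766 = 0.336923.

0.337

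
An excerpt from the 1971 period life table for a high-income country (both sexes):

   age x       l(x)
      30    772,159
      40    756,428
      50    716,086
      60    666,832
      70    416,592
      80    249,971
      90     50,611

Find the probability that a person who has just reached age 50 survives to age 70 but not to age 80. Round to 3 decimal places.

This is the probability of reaching 70 but not 80, conditional on being alive at 50: (l(70) − l(80)) / l(50).
= (416,592 − 249,971) / 716,086 = 166,621 / 716,086 = 0.232683.

0.233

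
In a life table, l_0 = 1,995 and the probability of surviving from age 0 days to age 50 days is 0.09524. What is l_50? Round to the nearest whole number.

l_50 = l_0 × p = 1,995 × 0.09524 = 190.

190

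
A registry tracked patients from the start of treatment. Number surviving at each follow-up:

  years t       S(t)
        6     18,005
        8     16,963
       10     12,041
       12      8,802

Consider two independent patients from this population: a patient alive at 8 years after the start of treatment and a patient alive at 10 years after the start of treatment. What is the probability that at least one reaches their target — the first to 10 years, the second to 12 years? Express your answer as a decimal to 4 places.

0.9219

p₁ = S(10)/S(8) = 12,041/16,963 = 0.709839; p₂ = S(12)/S(10) = 8,802/12,041 = 0.731002.
P(at least one) = 1 − (1−p₁)(1−p₂) = 1 − 0.290161 × 0.268998 = 0.921947.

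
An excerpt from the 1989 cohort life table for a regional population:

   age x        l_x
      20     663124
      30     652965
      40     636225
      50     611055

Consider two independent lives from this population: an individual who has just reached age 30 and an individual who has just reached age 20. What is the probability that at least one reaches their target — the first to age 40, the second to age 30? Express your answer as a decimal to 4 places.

p₁ = l_40/l_30 = 636225/652965 = 0.974363; p₂ = l_30/l_20 = 652965/663124 = 0.984680.
P(at least one) = 1 − (1−p₁)(1−p₂) = 1 − 0.025637 × 0.015320 = 0.999607.

0.9996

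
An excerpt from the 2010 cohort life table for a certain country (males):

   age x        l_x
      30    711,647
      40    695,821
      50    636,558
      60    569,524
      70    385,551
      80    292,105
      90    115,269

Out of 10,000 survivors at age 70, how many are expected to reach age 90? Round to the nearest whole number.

The relevant probability is 115,269/385,551 = 0.298972.
Expected number = 10,000 × 0.298972 = 2990.

2990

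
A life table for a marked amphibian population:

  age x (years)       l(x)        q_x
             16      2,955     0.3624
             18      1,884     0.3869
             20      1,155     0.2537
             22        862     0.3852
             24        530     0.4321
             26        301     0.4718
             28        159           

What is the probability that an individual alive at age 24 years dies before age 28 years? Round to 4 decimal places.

0.7000

P(die before 28 | alive at 24) = 1 − l(28)/l(24) = 1 − 159/530 = (371)/530 = 0.700000.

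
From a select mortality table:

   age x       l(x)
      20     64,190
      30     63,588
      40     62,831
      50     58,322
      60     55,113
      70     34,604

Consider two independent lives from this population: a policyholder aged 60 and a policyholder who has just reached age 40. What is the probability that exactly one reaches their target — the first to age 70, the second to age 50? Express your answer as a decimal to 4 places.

0.3905

p₁ = l(70)/l(60) = 34,604/55,113 = 0.627874; p₂ = l(50)/l(40) = 58,322/62,831 = 0.928236.
P(exactly one) = p₁(1−p₂) + (1−p₁)p₂ = 0.045059 + 0.345421 = 0.390479.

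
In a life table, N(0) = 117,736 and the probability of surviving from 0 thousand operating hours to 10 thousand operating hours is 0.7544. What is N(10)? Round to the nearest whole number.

88820

N(10) = N(0) × p = 117,736 × 0.7544 = 88820.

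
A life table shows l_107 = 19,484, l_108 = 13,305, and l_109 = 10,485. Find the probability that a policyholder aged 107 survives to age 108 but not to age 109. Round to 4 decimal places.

0.1447

This is the probability of reaching 108 but not 109, conditional on being alive at 107: (l_108 − l_109) / l_107.
= (13,305 − 10,485) / 19,484 = 2,820 / 19,484 = 0.144734.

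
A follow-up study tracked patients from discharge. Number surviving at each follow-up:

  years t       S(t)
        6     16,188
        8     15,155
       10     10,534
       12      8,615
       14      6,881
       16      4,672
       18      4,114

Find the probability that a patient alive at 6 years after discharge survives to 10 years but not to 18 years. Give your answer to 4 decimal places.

0.3966

This is the probability of reaching 10 but not 18, conditional on being alive at 6: (S(10) − S(18)) / S(6).
= (10,534 − 4,114) / 16,188 = 6,420 / 16,188 = 0.396590.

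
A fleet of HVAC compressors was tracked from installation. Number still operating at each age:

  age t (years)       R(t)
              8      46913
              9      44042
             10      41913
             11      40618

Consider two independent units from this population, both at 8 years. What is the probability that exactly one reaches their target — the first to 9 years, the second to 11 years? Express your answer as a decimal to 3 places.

0.179

p₁ = R(9)/R(8) = 44042/46913 = 0.938802; p₂ = R(11)/R(8) = 40618/46913 = 0.865815.
P(exactly one) = p₁(1−p₂) + (1−p₁)p₂ = 0.125973 + 0.052986 = 0.178959.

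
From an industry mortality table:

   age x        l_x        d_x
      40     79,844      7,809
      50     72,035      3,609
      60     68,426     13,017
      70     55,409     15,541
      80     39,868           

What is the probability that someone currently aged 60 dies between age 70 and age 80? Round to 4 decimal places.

0.2271

We want 10|10q60 = (l_70 − l_80)/l_60.
This is the probability of reaching 70 but not 80, conditional on being alive at 60: (l_70 − l_80) / l_60.
= (55,409 − 39,868) / 68,426 = 15,541 / 68,426 = 0.227121.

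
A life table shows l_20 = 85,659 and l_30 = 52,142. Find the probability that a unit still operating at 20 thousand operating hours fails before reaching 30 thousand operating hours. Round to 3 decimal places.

0.391

P(fail before 30 | operational at 20) = 1 − l_30/l_20 = 1 − 52,142/85,659 = (33,517)/85,659 = 0.391284.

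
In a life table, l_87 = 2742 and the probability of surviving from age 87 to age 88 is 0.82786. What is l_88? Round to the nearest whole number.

2270

l_88 = l_87 × p = 2742 × 0.82786 = 2270.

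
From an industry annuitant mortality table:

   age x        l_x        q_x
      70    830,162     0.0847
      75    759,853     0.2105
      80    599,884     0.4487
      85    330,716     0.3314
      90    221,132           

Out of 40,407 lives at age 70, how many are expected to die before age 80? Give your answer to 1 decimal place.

11208.5

The relevant probability is 1 − 599,884/830,162 = 0.277389.
Expected number = 40,407 × 0.277389 = 11208.5.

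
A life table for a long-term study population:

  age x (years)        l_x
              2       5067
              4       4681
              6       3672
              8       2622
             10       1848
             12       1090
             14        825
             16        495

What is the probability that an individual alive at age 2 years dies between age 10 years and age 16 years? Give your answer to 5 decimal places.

0.26702

This is the probability of reaching 10 but not 16, conditional on being alive at 2: (l_10 − l_16) / l_2.
= (1848 − 495) / 5067 = 1353 / 5067 = 0.267022.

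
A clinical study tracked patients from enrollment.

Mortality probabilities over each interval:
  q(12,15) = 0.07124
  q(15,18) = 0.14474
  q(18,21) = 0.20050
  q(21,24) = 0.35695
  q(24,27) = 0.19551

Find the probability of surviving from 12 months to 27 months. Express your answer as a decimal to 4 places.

Survival from 12 to 27 is the product of surviving each interval: (1 − 0.07124) × (1 − 0.14474) × (1 − 0.20050) × (1 − 0.35695) × (1 − 0.19551).
= 0.92876 × 0.85526 × 0.79950 × 0.64305 × 0.80449 = 0.328538.

0.3285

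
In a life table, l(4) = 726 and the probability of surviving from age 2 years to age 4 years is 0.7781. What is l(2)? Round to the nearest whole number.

l(2) = l(4) / p = 726 / 0.7781 = 933.

933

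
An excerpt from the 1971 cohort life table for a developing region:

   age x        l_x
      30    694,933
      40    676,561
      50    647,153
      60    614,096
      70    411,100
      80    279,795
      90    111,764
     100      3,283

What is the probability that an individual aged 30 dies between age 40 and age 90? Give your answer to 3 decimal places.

0.813

This is the probability of reaching 40 but not 90, conditional on being alive at 30: (l_40 − l_90) / l_30.
= (676,561 − 111,764) / 694,933 = 564,797 / 694,933 = 0.812736.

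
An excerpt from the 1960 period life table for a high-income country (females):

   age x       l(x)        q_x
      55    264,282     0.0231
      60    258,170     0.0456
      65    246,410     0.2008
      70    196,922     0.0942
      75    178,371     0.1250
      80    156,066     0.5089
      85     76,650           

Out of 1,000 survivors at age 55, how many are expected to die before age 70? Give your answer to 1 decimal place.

254.9

The relevant probability is 1 − 196,922/264,282 = 0.254879.
Expected number = 1,000 × 0.254879 = 254.9.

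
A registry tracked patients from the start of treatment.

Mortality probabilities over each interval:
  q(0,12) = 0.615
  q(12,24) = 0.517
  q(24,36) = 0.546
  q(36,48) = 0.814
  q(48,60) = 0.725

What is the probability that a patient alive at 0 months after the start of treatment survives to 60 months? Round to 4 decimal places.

0.0043

Chaining the interval survival probabilities: (1 − 0.615) × (1 − 0.517) × (1 − 0.546) × (1 − 0.814) × (1 − 0.725).
= 0.385 × 0.483 × 0.454 × 0.186 × 0.275 = 0.004318.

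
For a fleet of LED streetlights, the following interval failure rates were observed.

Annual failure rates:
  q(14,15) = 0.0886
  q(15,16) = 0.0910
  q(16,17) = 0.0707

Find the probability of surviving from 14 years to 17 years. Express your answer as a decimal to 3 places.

Survival from 14 to 17 is the product of surviving each interval: (1 − 0.0886) × (1 − 0.0910) × (1 − 0.0707).
= 0.9114 × 0.9090 × 0.9293 = 0.769890.

0.770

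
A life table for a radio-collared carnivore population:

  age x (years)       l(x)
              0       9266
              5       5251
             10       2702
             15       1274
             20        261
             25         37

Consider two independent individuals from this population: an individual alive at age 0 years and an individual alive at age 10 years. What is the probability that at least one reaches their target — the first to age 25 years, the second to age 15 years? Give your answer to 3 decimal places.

0.474

p₁ = l(25)/l(0) = 37/9266 = 0.003993; p₂ = l(15)/l(10) = 1274/2702 = 0.471503.
P(at least one) = 1 − (1−p₁)(1−p₂) = 1 − 0.996007 × 0.528497 = 0.473613.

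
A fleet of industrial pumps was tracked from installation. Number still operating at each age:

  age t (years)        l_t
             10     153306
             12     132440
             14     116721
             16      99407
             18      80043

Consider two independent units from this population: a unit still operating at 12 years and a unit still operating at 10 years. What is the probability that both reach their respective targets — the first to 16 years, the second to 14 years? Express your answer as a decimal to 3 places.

0.571

p₁ = l_16/l_12 = 99407/132440 = 0.750581; p₂ = l_14/l_10 = 116721/153306 = 0.761360.
P(both) = p₁ × p₂ = 0.750581 × 0.761360 = 0.571462.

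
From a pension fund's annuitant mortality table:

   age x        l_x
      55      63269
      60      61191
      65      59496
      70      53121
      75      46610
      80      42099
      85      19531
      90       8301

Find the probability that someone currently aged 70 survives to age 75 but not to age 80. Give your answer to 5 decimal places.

We want 5|5q70 = (l_75 − l_80)/l_70.
This is the probability of reaching 75 but not 80, conditional on being alive at 70: (l_75 − l_80) / l_70.
= (46610 − 42099) / 53121 = 4511 / 53121 = 0.084919.

0.08492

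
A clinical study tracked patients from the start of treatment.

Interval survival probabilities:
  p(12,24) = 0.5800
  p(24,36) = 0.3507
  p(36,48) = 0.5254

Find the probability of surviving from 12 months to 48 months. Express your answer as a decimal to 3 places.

0.107

The overall survival probability is 0.5800 × 0.3507 × 0.5254.
= 0.106870.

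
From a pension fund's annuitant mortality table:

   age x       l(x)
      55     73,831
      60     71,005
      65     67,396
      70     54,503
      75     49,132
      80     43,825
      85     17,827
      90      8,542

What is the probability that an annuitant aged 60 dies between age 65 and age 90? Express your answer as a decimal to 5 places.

This is the probability of reaching 65 but not 90, conditional on being alive at 60: (l(65) − l(90)) / l(60).
= (67,396 − 8,542) / 71,005 = 58,854 / 71,005 = 0.828871.

0.82887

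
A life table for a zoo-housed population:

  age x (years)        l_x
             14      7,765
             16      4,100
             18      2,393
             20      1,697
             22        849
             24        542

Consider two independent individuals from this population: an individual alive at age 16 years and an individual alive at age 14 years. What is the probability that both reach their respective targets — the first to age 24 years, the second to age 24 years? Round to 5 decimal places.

0.00923

p₁ = l_24/l_16 = 542/4,100 = 0.132195; p₂ = l_24/l_14 = 542/7,765 = 0.069800.
P(both) = p₁ × p₂ = 0.132195 × 0.069800 = 0.009227.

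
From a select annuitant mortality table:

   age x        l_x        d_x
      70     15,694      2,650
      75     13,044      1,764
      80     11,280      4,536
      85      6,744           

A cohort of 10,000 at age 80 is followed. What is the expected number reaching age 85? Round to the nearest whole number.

5979

The relevant probability is 6,744/11,280 = 0.597872.
Expected number = 10,000 × 0.597872 = 5979.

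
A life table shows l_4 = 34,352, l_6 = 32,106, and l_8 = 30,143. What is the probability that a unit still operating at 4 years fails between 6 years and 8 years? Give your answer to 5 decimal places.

This is the probability of reaching 6 but not 8, conditional on being operational at 4: (l_6 − l_8) / l_4.
= (32,106 − 30,143) / 34,352 = 1,963 / 34,352 = 0.057144.

0.05714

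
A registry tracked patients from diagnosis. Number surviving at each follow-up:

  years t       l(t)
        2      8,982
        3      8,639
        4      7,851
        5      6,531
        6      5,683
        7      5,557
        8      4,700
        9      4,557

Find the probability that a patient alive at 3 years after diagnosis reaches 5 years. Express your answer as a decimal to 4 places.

The conditional survival probability is l(5)/l(3) = 6,531/8,639 = 0.755990.

0.7560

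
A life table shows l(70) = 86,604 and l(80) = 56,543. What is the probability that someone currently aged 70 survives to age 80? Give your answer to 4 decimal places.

0.6529

The conditional survival probability is l(80)/l(70) = 56,543/86,604 = 0.652891.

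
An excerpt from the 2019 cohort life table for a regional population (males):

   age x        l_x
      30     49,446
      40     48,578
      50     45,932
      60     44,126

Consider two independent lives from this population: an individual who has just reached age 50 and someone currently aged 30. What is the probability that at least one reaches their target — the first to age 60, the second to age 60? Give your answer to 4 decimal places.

0.9958

p₁ = l_60/l_50 = 44,126/45,932 = 0.960681; p₂ = l_60/l_30 = 44,126/49,446 = 0.892408.
P(at least one) = 1 − (1−p₁)(1−p₂) = 1 − 0.039319 × 0.107592 = 0.995770.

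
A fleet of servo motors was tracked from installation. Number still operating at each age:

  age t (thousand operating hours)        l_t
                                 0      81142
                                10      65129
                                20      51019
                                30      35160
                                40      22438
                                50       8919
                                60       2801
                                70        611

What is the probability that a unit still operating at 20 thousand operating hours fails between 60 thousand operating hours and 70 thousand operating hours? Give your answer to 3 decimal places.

0.043

This is the probability of reaching 60 but not 70, conditional on being operational at 20: (l_60 − l_70) / l_20.
= (2801 − 611) / 51019 = 2190 / 51019 = 0.042925.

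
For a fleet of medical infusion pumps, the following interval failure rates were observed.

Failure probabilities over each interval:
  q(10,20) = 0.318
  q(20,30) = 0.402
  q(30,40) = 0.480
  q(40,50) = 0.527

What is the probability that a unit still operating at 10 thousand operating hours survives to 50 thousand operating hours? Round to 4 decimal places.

The overall survival probability is (1 − 0.318) × (1 − 0.402) × (1 − 0.480) × (1 − 0.527).
= 0.682 × 0.598 × 0.520 × 0.473 = 0.100311.

0.1003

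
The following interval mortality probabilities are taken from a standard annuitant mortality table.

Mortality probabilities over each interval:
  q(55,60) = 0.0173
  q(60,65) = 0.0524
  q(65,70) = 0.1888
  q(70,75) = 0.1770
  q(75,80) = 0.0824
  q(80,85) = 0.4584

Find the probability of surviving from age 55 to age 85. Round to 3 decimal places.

P(survive 55→85) = (1 − 0.0173) × (1 − 0.0524) × (1 − 0.1888) × (1 − 0.1770) × (1 − 0.0824) × (1 − 0.4584).
= 0.9827 × 0.9476 × 0.8112 × 0.8230 × 0.9176 × 0.5416 = 0.308963.

0.309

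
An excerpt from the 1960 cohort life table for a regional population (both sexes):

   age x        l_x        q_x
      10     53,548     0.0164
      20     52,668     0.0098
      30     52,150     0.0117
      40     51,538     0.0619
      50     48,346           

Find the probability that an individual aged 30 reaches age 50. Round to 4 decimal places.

We want 20p30 = l_50/l_30.
The conditional survival probability is l_50/l_30 = 48,346/52,150 = 0.927057.

0.9271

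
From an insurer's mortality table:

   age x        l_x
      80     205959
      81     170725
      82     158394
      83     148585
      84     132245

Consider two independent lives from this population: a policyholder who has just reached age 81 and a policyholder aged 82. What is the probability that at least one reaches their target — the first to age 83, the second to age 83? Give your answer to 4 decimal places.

0.9920

p₁ = l_83/l_81 = 148585/170725 = 0.870318; p₂ = l_83/l_82 = 148585/158394 = 0.938072.
P(at least one) = 1 − (1−p₁)(1−p₂) = 1 − 0.129682 × 0.061928 = 0.991969.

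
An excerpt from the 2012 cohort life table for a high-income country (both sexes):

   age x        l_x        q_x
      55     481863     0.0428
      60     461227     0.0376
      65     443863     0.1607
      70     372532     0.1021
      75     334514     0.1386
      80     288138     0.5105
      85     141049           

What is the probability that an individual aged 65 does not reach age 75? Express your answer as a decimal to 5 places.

P(die before 75 | alive at 65) = 1 − l_75/l_65 = 1 − 334514/443863 = (109349)/443863 = 0.246358.

0.24636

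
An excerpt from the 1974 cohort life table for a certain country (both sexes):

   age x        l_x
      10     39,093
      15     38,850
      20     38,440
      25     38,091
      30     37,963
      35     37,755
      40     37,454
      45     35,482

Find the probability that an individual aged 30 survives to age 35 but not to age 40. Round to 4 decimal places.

We want 5|5q30 = (l_35 − l_40)/l_30.
This is the probability of reaching 35 but not 40, conditional on being alive at 30: (l_35 − l_40) / l_30.
= (37,755 − 37,454) / 37,963 = 301 / 37,963 = 0.007929.

0.0079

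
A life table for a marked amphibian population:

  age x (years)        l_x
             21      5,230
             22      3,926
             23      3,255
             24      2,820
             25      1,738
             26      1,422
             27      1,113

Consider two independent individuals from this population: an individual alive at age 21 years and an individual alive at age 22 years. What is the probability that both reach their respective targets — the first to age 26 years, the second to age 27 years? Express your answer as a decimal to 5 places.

p₁ = l_26/l_21 = 1,422/5,230 = 0.271893; p₂ = l_27/l_22 = 1,113/3,926 = 0.283495.
P(both) = p₁ × p₂ = 0.271893 × 0.283495 = 0.077080.

0.07708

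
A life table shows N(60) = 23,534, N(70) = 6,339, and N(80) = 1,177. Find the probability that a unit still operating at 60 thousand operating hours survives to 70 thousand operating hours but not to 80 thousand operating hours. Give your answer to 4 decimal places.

0.2193

This is the probability of reaching 70 but not 80, conditional on being operational at 60: (N(70) − N(80)) / N(60).
= (6,339 − 1,177) / 23,534 = 5,162 / 23,534 = 0.219342.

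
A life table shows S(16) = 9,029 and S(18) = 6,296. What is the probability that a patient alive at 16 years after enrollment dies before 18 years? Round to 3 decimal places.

P(die before 18 | alive at 16) = 1 − S(18)/S(16) = 1 − 6,296/9,029 = (2,733)/9,029 = 0.302691.

0.303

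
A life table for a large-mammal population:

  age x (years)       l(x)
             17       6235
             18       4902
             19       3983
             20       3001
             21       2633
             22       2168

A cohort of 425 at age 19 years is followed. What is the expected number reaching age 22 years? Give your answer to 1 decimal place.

The relevant probability is 2168/3983 = 0.544313.
Expected number = 425 × 0.544313 = 231.3.

231.3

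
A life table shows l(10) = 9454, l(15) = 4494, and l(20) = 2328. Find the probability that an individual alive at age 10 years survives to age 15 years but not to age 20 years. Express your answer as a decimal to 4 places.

This is the probability of reaching 15 but not 20, conditional on being alive at 10: (l(15) − l(20)) / l(10).
= (4494 − 2328) / 9454 = 2166 / 9454 = 0.229109.

0.2291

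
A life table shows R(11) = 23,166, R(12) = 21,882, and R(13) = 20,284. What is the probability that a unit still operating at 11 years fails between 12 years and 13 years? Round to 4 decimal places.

0.0690

This is the probability of reaching 12 but not 13, conditional on being operational at 11: (R(12) − R(13)) / R(11).
= (21,882 − 20,284) / 23,166 = 1,598 / 23,166 = 0.068980.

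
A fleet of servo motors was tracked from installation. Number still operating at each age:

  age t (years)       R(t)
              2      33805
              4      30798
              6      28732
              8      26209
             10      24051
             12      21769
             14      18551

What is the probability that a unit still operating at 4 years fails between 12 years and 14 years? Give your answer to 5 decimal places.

0.10449

This is the probability of reaching 12 but not 14, conditional on being operational at 4: (R(12) − R(14)) / R(4).
= (21769 − 18551) / 30798 = 3218 / 30798 = 0.104487.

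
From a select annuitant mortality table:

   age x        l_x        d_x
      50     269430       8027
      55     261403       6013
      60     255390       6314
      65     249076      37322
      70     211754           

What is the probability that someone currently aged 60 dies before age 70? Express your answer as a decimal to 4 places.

P(die before 70 | alive at 60) = 1 − l_70/l_60 = 1 − 211754/255390 = (43636)/255390 = 0.170860.

0.1709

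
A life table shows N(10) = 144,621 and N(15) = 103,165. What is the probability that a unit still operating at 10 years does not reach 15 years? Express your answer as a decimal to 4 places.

0.2867

P(fail before 15 | operational at 10) = 1 − N(15)/N(10) = 1 − 103,165/144,621 = (41,456)/144,621 = 0.286653.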